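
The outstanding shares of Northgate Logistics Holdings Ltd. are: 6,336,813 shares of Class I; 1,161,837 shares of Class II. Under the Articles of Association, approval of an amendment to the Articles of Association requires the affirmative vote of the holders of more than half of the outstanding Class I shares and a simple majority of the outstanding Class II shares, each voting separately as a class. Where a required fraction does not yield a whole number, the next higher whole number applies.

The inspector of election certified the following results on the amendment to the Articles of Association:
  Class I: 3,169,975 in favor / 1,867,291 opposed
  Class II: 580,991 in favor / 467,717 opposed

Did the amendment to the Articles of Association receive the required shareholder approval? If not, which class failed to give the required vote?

Approved — every class gave the required vote.

Class I: a majority of 6336813 is 3168407; 3,168,407 required, 3,169,975 in favor — approved.
Class II: a majority of 1161837 is 580919; 580,919 required, 580,991 in favor — approved.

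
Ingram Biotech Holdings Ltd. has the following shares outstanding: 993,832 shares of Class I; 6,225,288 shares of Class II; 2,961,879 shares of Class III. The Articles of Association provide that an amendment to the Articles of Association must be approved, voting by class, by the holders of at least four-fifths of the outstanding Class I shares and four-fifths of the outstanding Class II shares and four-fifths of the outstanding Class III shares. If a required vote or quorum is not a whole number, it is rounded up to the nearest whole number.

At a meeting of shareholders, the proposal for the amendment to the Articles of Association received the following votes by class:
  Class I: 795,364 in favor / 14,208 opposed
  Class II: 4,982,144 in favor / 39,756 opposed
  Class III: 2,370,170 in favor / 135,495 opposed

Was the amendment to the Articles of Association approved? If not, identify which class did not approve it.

Approved — every class gave the required vote.

Class I: 4/5 of 993832 = 795065.60, rounded up to 795066; 795,066 required, 795,364 in favor — approved.
Class II: 4/5 of 6225288 = 4980230.40, rounded up to 4980231; 4,980,231 required, 4,982,144 in favor — approved.
Class III: 4/5 of 2961879 = 2369503.20, rounded up to 2369504; 2,369,504 required, 2,370,170 in favor — approved.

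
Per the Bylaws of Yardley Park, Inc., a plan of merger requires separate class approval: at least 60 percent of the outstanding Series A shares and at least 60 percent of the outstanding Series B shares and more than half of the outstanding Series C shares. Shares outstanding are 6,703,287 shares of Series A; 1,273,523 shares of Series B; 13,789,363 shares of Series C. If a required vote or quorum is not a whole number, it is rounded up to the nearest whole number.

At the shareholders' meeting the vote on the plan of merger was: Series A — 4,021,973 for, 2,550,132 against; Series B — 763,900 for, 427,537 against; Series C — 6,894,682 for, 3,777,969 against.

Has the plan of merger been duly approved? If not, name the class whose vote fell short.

Series A: 3/5 of 6703287 = 4021972.20, rounded up to 4021973; 4,021,973 required, 4,021,973 in favor — approved.
Series B: 3/5 of 1273523 = 764113.80, rounded up to 764114; 764,114 required, 763,900 in favor — not approved.
Series C: a majority of 13789363 is 6894682; 6,894,682 required, 6,894,682 in favor — approved.

Not approved — the Series B shares did not give the required vote.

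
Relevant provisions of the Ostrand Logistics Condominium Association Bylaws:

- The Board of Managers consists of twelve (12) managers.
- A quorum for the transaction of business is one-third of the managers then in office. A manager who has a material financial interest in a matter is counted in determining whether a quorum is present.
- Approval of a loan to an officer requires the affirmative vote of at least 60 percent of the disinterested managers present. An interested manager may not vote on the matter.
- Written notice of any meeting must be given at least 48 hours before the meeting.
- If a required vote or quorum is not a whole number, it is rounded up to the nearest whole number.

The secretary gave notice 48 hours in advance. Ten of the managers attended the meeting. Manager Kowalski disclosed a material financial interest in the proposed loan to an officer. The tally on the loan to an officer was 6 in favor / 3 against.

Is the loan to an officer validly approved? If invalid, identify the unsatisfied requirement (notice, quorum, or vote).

Valid — all requirements satisfied.

Notice: 48 hours given; 48 required (48 ≥ 48). Satisfied.
Quorum: 10 present (interested managers count toward quorum); quorum is 4. Satisfied.
Vote: the loan to an officer requires three-fifths of the disinterested managers present (10 − 1 = 9). 3/5 of 9 = 5.40, rounded up to 6, so 6 affirmative votes are needed; 6 voted in favor. Satisfied.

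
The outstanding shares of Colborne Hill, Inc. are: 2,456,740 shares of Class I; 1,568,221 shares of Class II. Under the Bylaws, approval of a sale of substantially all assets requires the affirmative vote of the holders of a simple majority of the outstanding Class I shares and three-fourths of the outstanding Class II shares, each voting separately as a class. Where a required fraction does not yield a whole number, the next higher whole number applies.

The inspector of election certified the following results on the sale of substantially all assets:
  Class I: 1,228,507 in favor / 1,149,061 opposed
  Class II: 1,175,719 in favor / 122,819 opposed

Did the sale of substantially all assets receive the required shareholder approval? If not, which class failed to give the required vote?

Class I: a majority of 2456740 is 1228371; 1,228,371 required, 1,228,507 in favor — approved.
Class II: 3/4 of 1568221 = 1176165.75, rounded up to 1176166; 1,176,166 required, 1,175,719 in favor — not approved.

Not approved — the Class II shares did not give the required vote.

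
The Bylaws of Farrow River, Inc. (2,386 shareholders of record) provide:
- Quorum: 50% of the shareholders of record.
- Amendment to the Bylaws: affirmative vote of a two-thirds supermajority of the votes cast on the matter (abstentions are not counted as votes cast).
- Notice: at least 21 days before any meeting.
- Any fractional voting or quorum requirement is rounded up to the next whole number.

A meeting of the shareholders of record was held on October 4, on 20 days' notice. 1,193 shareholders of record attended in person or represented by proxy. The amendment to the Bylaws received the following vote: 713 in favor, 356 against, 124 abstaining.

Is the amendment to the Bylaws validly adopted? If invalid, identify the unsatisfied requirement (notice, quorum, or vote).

Notice: 20 days given; 21 required. Not satisfied.
Quorum: 50% of 2,386 = 1,193; 1,193 present. Satisfied.
Vote: requires two-thirds of the votes cast (1,193 − 124 abstaining = 1,069); 2/3 of 1069 = 712.67, rounded up to 713, so 713 needed; 713 in favor. Satisfied.

Invalid — notice requirement not satisfied.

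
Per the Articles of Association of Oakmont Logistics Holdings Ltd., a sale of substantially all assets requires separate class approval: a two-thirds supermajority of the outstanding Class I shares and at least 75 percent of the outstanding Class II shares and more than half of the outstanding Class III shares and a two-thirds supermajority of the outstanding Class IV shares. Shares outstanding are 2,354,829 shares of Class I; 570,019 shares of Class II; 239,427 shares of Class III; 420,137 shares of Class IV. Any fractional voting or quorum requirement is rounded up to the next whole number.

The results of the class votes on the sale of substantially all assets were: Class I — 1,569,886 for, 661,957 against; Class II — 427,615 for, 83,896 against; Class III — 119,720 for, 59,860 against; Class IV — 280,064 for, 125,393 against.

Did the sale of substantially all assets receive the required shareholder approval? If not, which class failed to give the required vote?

Not approved — the Class IV shares did not give the required vote.

Class I: 2/3 of 2354829 = 1569886; 1,569,886 required, 1,569,886 in favor — approved.
Class II: 3/4 of 570019 = 427514.25, rounded up to 427515; 427,515 required, 427,615 in favor — approved.
Class III: a majority of 239427 is 119714; 119,714 required, 119,720 in favor — approved.
Class IV: 2/3 of 420137 = 280091.33, rounded up to 280092; 280,092 required, 280,064 in favor — not approved.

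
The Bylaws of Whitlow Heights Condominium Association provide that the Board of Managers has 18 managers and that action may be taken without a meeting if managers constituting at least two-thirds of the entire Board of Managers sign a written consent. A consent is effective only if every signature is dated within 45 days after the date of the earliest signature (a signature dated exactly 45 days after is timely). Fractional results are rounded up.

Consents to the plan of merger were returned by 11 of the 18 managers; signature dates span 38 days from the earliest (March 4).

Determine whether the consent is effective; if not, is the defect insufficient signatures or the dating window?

Signatures required: at least two-thirds of 18 — 2/3 of 18 = 12, so 12 needed; 11 signed. Insufficient.
Dating window: the latest signature is 38 days after the earliest; the limit is 45 days. Within the window.

Not effective — insufficient signatures.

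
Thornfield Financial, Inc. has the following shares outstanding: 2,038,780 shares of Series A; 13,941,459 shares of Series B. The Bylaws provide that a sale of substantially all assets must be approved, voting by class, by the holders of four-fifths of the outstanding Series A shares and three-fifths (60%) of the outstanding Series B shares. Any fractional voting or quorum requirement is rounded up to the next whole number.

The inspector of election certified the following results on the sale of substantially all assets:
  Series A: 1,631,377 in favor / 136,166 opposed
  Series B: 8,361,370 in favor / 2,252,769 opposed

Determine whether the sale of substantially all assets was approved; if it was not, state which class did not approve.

Series A: 4/5 of 2038780 = 1631024; 1,631,024 required, 1,631,377 in favor — approved.
Series B: 3/5 of 13941459 = 8364875.40, rounded up to 8364876; 8,364,876 required, 8,361,370 in favor — not approved.

Not approved — the Series B shares did not give the required vote.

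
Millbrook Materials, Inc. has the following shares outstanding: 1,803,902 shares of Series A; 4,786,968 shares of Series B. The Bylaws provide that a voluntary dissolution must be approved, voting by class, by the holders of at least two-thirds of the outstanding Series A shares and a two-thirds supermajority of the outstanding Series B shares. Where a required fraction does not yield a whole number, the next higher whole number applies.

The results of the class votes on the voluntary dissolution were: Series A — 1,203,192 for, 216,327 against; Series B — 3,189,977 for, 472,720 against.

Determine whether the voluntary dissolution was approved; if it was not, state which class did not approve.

Not approved — the Series B shares did not give the required vote.

Series A: 2/3 of 1803902 = 1202601.33, rounded up to 1202602; 1,202,602 required, 1,203,192 in favor — approved.
Series B: 2/3 of 4786968 = 3191312; 3,191,312 required, 3,189,977 in favor — not approved.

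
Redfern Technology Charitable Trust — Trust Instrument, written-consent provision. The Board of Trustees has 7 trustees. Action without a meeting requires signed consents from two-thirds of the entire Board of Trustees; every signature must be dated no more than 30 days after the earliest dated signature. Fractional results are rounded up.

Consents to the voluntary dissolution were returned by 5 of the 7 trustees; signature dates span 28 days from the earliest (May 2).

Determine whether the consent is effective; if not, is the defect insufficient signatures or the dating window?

Signatures required: two-thirds of 7 — 2/3 of 7 = 4.67, rounded up to 5, so 5 needed; 5 signed. Sufficient.
Dating window: the latest signature is 28 days after the earliest; the limit is 30 days. Within the window.

Effective — both the signature and dating-window requirements are satisfied.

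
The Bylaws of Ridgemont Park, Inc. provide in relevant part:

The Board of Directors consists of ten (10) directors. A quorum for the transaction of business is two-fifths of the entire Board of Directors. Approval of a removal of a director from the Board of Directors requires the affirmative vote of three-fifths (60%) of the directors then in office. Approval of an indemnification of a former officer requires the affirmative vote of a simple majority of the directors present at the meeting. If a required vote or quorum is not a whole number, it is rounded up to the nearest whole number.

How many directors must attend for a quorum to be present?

4

2/5 of 10 = 4.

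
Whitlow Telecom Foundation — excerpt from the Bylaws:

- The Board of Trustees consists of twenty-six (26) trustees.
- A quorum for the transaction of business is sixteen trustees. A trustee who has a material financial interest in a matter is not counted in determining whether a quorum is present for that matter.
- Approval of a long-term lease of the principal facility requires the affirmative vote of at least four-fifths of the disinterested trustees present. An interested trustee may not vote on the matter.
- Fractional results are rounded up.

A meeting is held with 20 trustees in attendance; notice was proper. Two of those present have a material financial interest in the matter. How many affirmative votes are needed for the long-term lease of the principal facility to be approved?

The long-term lease of the principal facility requires four-fifths of the disinterested trustees present (20 − 2 = 18).
4/5 of 18 = 14.40, rounded up to 15.

15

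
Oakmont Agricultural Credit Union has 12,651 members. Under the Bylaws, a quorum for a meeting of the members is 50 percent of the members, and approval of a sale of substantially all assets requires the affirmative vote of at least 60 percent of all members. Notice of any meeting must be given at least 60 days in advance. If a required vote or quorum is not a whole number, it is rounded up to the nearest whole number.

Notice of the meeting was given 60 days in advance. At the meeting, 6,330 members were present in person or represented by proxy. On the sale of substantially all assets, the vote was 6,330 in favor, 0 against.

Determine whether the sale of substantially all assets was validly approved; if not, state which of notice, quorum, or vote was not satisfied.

Invalid — vote requirement not satisfied.

Notice: 60 days given; 60 required. Satisfied.
Quorum: 50% of 12,651 = 6,325.50, rounded up to 6,326; 6,330 present. Satisfied.
Vote: requires three-fifths of all members (12,651); 3/5 of 12651 = 7590.60, rounded up to 7591, so 7,591 needed; 6,330 in favor. Not satisfied.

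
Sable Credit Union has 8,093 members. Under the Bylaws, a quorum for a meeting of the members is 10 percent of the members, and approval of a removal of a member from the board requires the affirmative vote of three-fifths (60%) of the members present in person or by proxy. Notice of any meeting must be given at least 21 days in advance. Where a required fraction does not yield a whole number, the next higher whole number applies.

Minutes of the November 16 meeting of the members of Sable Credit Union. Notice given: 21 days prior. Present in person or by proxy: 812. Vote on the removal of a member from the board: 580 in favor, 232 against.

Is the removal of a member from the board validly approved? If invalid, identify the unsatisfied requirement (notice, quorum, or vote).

Valid — all requirements satisfied.

Notice: 21 days given; 21 required. Satisfied.
Quorum: 10% of 8,093 = 809.30, rounded up to 810; 812 present. Satisfied.
Vote: requires three-fifths of those present (812); 3/5 of 812 = 487.20, rounded up to 488, so 488 needed; 580 in favor. Satisfied.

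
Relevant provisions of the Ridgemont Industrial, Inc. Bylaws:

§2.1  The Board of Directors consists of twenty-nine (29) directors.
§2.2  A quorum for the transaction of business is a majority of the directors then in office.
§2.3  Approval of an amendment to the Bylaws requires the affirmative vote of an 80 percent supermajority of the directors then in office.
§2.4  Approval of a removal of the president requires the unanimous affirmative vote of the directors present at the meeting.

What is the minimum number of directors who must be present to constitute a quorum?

A majority of 29 is 15.

15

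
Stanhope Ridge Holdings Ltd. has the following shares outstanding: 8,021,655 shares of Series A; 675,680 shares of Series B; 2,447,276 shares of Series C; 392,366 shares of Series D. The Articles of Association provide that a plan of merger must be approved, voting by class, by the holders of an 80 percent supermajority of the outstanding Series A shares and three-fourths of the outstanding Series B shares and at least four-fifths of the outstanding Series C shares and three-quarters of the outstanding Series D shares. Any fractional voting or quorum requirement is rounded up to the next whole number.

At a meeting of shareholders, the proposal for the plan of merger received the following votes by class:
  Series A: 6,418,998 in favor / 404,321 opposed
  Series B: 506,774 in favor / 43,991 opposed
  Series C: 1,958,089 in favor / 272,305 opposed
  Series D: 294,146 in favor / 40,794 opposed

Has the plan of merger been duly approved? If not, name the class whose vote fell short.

Not approved — the Series D shares did not give the required vote.

Series A: 4/5 of 8021655 = 6417324; 6,417,324 required, 6,418,998 in favor — approved.
Series B: 3/4 of 675680 = 506760; 506,760 required, 506,774 in favor — approved.
Series C: 4/5 of 2447276 = 1957820.80, rounded up to 1957821; 1,957,821 required, 1,958,089 in favor — approved.
Series D: 3/4 of 392366 = 294274.50, rounded up to 294275; 294,275 required, 294,146 in favor — not approved.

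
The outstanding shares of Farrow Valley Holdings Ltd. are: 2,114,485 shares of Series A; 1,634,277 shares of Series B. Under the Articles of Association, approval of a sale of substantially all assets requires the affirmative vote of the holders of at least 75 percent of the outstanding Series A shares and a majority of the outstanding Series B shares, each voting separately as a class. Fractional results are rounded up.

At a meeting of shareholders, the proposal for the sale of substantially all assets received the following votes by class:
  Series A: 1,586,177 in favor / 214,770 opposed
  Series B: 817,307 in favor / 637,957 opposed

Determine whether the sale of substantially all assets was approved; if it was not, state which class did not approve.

Series A: 3/4 of 2114485 = 1585863.75, rounded up to 1585864; 1,585,864 required, 1,586,177 in favor — approved.
Series B: a majority of 1634277 is 817139; 817,139 required, 817,307 in favor — approved.

Approved — every class gave the required vote.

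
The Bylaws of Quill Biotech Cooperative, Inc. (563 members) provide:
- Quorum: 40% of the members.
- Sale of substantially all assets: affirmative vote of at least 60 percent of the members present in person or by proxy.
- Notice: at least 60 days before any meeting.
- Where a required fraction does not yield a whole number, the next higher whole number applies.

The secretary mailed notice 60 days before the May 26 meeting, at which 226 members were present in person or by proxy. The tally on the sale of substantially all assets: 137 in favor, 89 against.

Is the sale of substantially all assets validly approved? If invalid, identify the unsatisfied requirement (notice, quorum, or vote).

Valid — all requirements satisfied.

Notice: 60 days given; 60 required. Satisfied.
Quorum: 40% of 563 = 225.20, rounded up to 226; 226 present. Satisfied.
Vote: requires three-fifths of those present (226); 3/5 of 226 = 135.60, rounded up to 136, so 136 needed; 137 in favor. Satisfied.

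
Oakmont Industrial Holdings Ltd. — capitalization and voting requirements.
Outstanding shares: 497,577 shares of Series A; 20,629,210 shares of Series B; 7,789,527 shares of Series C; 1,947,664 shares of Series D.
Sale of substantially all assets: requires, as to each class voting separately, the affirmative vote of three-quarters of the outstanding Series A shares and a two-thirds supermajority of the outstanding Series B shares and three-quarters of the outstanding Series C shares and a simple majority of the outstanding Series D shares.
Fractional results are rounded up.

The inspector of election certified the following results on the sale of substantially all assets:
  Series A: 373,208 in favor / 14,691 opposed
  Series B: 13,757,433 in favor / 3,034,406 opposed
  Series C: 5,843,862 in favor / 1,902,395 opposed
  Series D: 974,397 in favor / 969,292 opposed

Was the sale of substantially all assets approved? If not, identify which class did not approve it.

Series A: 3/4 of 497577 = 373182.75, rounded up to 373183; 373,183 required, 373,208 in favor — approved.
Series B: 2/3 of 20629210 = 13752806.67, rounded up to 13752807; 13,752,807 required, 13,757,433 in favor — approved.
Series C: 3/4 of 7789527 = 5842145.25, rounded up to 5842146; 5,842,146 required, 5,843,862 in favor — approved.
Series D: a majority of 1947664 is 973833; 973,833 required, 974,397 in favor — approved.

Approved — every class gave the required vote.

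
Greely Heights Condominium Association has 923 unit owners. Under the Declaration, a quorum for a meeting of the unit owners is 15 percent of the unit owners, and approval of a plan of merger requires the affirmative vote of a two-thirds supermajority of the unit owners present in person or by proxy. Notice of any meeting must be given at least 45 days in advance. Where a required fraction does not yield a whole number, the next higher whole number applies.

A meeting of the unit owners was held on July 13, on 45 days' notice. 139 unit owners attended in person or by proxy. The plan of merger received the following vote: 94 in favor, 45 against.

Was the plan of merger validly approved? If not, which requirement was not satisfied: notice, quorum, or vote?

Notice: 45 days given; 45 required. Satisfied.
Quorum: 15% of 923 = 138.45, rounded up to 139; 139 present. Satisfied.
Vote: requires two-thirds of those present (139); 2/3 of 139 = 92.67, rounded up to 93, so 93 needed; 94 in favor. Satisfied.

Valid — all requirements satisfied.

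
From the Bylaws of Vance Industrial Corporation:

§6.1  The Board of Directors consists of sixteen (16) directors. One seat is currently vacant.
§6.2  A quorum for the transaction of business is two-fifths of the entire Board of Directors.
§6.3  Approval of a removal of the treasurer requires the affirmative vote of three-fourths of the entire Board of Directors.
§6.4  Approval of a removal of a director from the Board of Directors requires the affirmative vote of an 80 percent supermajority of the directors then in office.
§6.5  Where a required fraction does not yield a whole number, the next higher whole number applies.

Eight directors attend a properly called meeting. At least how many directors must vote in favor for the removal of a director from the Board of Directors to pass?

12

The removal of a director from the Board of Directors requires four-fifths of the directors then in office (15).
4/5 of 15 = 12.
(Only 8 can vote, so the removal of a director from the Board of Directors cannot pass at this meeting, but the required vote is still 12.)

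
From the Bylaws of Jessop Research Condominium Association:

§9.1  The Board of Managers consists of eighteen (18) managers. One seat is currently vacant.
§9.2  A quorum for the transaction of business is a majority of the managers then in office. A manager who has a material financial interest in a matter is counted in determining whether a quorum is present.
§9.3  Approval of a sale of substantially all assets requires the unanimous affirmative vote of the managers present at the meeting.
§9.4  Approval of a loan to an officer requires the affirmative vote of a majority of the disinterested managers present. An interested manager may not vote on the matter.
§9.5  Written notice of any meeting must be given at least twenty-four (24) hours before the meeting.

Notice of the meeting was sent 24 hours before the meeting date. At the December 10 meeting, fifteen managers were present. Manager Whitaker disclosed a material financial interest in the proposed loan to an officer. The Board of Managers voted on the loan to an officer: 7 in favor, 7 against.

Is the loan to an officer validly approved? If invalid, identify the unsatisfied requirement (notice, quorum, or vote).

Invalid — vote requirement not satisfied.

Notice: 24 hours given; 24 required (24 ≥ 24). Satisfied.
Quorum: 15 present (interested managers count toward quorum); quorum is 9. Satisfied.
Vote: the loan to an officer requires a majority of the disinterested managers present (15 − 1 = 14). A majority of 14 is 8, so 8 affirmative votes are needed; 7 voted in favor. Not satisfied.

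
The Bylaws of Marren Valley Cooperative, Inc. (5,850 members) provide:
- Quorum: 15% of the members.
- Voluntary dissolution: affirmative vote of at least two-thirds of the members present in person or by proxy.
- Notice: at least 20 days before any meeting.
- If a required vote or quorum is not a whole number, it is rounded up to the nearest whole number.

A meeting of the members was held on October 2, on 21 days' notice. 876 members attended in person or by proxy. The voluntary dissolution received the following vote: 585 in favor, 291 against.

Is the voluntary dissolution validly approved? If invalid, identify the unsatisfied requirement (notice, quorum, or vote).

Invalid — quorum requirement not satisfied.

Notice: 21 days given; 20 required. Satisfied.
Quorum: 15% of 5,850 = 877.50, rounded up to 878; 876 present. Not satisfied.
Vote: requires two-thirds of those present (876); 2/3 of 876 = 584, so 584 needed; 585 in favor. Satisfied.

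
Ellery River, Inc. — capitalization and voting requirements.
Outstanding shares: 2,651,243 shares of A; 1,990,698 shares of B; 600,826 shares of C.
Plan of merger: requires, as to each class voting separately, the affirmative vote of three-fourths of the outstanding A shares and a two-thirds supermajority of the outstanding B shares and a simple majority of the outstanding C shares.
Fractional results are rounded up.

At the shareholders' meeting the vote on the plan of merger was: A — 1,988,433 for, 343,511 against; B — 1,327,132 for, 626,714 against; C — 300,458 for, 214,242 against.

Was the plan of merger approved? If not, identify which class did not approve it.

Approved — every class gave the required vote.

A: 3/4 of 2651243 = 1988432.25, rounded up to 1988433; 1,988,433 required, 1,988,433 in favor — approved.
B: 2/3 of 1990698 = 1327132; 1,327,132 required, 1,327,132 in favor — approved.
C: a majority of 600826 is 300414; 300,414 required, 300,458 in favor — approved.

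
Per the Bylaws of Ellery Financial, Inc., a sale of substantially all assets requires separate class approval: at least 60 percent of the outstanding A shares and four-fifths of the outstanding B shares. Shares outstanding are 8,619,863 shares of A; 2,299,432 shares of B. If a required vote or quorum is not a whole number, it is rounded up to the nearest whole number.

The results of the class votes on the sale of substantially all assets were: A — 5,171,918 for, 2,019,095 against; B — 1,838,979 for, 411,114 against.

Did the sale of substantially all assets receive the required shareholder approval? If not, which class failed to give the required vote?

A: 3/5 of 8619863 = 5171917.80, rounded up to 5171918; 5,171,918 required, 5,171,918 in favor — approved.
B: 4/5 of 2299432 = 1839545.60, rounded up to 1839546; 1,839,546 required, 1,838,979 in favor — not approved.

Not approved — the B shares did not give the required vote.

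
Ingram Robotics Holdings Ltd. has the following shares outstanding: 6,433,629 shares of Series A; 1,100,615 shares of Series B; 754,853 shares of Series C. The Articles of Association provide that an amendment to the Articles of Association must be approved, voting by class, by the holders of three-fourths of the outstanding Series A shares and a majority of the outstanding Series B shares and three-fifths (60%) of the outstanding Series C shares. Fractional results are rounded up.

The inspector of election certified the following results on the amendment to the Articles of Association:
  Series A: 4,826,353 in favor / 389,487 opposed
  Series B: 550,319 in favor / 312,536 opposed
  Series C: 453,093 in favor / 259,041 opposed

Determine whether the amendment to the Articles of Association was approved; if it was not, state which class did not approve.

Series A: 3/4 of 6433629 = 4825221.75, rounded up to 4825222; 4,825,222 required, 4,826,353 in favor — approved.
Series B: a majority of 1100615 is 550308; 550,308 required, 550,319 in favor — approved.
Series C: 3/5 of 754853 = 452911.80, rounded up to 452912; 452,912 required, 453,093 in favor — approved.

Approved — every class gave the required vote.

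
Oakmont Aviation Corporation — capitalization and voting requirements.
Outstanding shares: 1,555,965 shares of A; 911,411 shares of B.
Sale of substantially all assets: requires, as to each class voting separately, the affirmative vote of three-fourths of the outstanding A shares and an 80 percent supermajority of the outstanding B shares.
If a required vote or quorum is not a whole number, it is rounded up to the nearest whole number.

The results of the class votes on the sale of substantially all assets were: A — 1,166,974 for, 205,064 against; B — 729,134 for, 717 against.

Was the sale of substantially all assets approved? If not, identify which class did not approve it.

A: 3/4 of 1555965 = 1166973.75, rounded up to 1166974; 1,166,974 required, 1,166,974 in favor — approved.
B: 4/5 of 911411 = 729128.80, rounded up to 729129; 729,129 required, 729,134 in favor — approved.

Approved — every class gave the required vote.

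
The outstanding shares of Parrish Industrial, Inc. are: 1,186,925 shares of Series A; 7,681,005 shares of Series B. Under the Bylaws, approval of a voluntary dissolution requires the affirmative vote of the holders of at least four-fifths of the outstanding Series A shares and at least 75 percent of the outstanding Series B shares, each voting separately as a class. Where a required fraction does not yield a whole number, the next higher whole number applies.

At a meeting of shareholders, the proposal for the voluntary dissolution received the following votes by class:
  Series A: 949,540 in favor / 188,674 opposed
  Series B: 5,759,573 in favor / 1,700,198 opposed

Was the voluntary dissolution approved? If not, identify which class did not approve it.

Not approved — the Series B shares did not give the required vote.

Series A: 4/5 of 1186925 = 949540; 949,540 required, 949,540 in favor — approved.
Series B: 3/4 of 7681005 = 5760753.75, rounded up to 5760754; 5,760,754 required, 5,759,573 in favor — not approved.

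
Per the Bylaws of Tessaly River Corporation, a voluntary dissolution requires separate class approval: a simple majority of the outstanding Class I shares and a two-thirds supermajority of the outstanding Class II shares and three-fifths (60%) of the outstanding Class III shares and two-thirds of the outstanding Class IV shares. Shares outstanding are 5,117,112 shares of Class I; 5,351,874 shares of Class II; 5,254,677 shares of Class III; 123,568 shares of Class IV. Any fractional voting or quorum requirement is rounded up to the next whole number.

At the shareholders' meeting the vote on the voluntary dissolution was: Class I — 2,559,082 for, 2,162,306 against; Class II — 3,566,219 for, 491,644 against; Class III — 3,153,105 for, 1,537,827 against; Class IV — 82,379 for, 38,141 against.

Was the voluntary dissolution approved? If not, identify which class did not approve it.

Not approved — the Class II shares did not give the required vote.

Class I: a majority of 5117112 is 2558557; 2,558,557 required, 2,559,082 in favor — approved.
Class II: 2/3 of 5351874 = 3567916; 3,567,916 required, 3,566,219 in favor — not approved.
Class III: 3/5 of 5254677 = 3152806.20, rounded up to 3152807; 3,152,807 required, 3,153,105 in favor — approved.
Class IV: 2/3 of 123568 = 82378.67, rounded up to 82379; 82,379 required, 82,379 in favor — approved.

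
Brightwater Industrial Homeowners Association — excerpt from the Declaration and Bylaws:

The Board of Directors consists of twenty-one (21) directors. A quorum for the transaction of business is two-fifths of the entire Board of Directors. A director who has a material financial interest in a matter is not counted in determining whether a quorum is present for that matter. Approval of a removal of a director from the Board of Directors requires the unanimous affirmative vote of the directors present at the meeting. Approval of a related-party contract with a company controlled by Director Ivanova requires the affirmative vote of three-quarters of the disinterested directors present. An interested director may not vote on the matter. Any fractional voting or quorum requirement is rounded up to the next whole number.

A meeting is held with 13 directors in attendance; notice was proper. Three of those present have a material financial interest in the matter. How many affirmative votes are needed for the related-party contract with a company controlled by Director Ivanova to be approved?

The related-party contract with a company controlled by Director Ivanova requires three-fourths of the disinterested directors present (13 − 3 = 10).
3/4 of 10 = 7.50, rounded up to 8.

8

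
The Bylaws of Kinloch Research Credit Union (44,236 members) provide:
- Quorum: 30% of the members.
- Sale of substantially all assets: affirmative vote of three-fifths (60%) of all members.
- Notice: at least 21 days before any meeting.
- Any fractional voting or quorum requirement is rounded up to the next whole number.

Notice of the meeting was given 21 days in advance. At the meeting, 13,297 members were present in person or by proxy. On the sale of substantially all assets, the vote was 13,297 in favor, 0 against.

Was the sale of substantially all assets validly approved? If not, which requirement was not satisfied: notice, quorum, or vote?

Notice: 21 days given; 21 required. Satisfied.
Quorum: 30% of 44,236 = 13,270.80, rounded up to 13,271; 13,297 present. Satisfied.
Vote: requires three-fifths of all members (44,236); 3/5 of 44236 = 26541.60, rounded up to 26542, so 26,542 needed; 13,297 in favor. Not satisfied.

Invalid — vote requirement not satisfied.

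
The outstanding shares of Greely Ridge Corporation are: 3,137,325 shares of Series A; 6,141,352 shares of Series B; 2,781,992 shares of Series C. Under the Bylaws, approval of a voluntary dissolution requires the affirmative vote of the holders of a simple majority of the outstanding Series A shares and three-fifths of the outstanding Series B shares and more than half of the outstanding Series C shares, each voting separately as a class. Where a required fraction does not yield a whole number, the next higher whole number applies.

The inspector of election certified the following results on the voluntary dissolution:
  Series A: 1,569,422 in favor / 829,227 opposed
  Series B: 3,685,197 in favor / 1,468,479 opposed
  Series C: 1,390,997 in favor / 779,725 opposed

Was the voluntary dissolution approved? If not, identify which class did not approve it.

Approved — every class gave the required vote.

Series A: a majority of 3137325 is 1568663; 1,568,663 required, 1,569,422 in favor — approved.
Series B: 3/5 of 6141352 = 3684811.20, rounded up to 3684812; 3,684,812 required, 3,685,197 in favor — approved.
Series C: a majority of 2781992 is 1390997; 1,390,997 required, 1,390,997 in favor — approved.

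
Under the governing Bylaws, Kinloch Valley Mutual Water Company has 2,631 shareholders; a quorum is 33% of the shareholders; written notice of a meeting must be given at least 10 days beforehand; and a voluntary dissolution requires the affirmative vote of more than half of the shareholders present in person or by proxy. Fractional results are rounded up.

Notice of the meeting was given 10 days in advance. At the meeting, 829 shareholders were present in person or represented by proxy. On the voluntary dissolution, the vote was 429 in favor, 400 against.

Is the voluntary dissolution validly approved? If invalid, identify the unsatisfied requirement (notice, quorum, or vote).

Notice: 10 days given; 10 required. Satisfied.
Quorum: 33% of 2,631 = 868.23, rounded up to 869; 829 present. Not satisfied.
Vote: requires a majority of those present (829); a majority of 829 is 415, so 415 needed; 429 in favor. Satisfied.

Invalid — quorum requirement not satisfied.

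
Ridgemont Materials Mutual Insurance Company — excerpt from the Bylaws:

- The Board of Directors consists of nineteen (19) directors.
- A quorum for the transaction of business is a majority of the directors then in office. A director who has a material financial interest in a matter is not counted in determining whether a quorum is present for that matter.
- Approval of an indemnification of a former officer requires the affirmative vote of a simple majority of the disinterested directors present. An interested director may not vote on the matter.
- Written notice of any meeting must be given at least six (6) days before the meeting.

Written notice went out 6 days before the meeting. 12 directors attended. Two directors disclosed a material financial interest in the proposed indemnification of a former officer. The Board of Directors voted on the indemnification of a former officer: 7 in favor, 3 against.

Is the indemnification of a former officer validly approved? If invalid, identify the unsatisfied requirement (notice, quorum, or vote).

Notice: 6 days given; 6 required (6 ≥ 6). Satisfied.
Quorum: 12 present, but the 2 interested directors do not count, leaving 10. Quorum is 10. Satisfied.
Vote: the indemnification of a former officer requires a majority of the disinterested directors present (12 − 2 = 10). A majority of 10 is 6, so 6 affirmative votes are needed; 7 voted in favor. Satisfied.

Valid — all requirements satisfied.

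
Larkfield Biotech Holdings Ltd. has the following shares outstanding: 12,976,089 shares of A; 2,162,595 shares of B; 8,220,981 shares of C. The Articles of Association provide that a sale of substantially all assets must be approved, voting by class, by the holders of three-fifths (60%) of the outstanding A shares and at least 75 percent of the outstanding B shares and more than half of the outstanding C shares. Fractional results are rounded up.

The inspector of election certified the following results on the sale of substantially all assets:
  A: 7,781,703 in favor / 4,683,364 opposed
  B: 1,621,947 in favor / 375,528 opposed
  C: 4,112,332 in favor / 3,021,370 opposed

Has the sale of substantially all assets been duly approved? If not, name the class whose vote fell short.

Not approved — the A shares did not give the required vote.

A: 3/5 of 12976089 = 7785653.40, rounded up to 7785654; 7,785,654 required, 7,781,703 in favor — not approved.
B: 3/4 of 2162595 = 1621946.25, rounded up to 1621947; 1,621,947 required, 1,621,947 in favor — approved.
C: a majority of 8220981 is 4110491; 4,110,491 required, 4,112,332 in favor — approved.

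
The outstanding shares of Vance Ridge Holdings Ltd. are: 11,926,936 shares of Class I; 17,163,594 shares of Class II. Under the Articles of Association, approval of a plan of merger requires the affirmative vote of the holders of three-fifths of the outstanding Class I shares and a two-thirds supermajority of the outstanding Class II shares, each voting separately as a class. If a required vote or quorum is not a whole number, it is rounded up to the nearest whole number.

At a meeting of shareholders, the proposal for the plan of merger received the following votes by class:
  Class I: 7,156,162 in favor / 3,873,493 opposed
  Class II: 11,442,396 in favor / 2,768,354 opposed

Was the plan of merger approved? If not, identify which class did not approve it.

Class I: 3/5 of 11926936 = 7156161.60, rounded up to 7156162; 7,156,162 required, 7,156,162 in favor — approved.
Class II: 2/3 of 17163594 = 11442396; 11,442,396 required, 11,442,396 in favor — approved.

Approved — every class gave the required vote.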